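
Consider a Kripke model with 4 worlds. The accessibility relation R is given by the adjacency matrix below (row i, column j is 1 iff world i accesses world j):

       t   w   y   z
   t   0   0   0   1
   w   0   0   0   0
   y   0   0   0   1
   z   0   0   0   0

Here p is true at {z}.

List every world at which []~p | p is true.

{w, z}

t: []~p is F, p is F. ✗
w: []~p is T, p is F. ✓
y: []~p is F, p is F. ✗
z: []~p is T, p is T. ✓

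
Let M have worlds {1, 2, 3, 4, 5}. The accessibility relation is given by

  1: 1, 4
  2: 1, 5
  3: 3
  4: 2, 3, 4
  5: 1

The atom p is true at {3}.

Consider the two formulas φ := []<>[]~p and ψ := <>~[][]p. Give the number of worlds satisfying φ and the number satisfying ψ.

For []<>[]~p:
1: successors {1, 4}; <>[]~p there: 1:T, 4:T. ✓
2: successors {1, 5}; <>[]~p there: 1:T, 5:T. ✓
3: successors {3}; <>[]~p there: 3:F. ✗
4: successors {2, 3, 4}; <>[]~p there: 2:T, 3:F, 4:T. ✗
5: successors {1}; <>[]~p there: 1:T. ✓
— 3 worlds.
For <>~[][]p:
1: successors {1, 4}; ~[][]p there: 1:T, 4:T. ✓
2: successors {1, 5}; ~[][]p there: 1:T, 5:T. ✓
3: successors {3}; ~[][]p there: 3:F. ✗
4: successors {2, 3, 4}; ~[][]p there: 2:T, 3:F, 4:T. ✓
5: successors {1}; ~[][]p there: 1:T. ✓
— 4 worlds.

3 and 4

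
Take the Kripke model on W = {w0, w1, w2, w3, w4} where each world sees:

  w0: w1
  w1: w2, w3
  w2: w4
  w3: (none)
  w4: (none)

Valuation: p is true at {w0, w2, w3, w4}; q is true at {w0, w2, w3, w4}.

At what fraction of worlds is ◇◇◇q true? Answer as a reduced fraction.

1/5

w0: successors {w1}; ◇◇q there: w1:T. ✓
w1: successors {w2, w3}; ◇◇q there: w2:F, w3:F. ✗
w2: successors {w4}; ◇◇q there: w4:F. ✗
w3: no successors, so ◇◇◇q fails. ✗
w4: no successors, so ◇◇◇q fails. ✗
That's 1 of 5 worlds, so 1/5.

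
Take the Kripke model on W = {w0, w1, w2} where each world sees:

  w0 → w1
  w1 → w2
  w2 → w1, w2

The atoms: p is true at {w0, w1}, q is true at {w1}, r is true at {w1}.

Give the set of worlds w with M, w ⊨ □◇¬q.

{w0, w1, w2}

w0: successors {w1}; ◇¬q there: w1:T. ✓
w1: successors {w2}; ◇¬q there: w2:T. ✓
w2: successors {w1, w2}; ◇¬q there: w1:T, w2:T. ✓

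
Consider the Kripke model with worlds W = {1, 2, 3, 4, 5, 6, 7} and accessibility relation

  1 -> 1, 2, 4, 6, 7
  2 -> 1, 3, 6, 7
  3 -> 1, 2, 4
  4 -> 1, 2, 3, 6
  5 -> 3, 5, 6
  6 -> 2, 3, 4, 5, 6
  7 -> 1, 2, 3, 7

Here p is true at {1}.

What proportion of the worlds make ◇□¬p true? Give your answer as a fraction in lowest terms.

5/7

1: successors {1, 2, 4, 6, 7}; □¬p there: 1:F, 2:F, 4:F, 6:T, 7:F. ✓
2: successors {1, 3, 6, 7}; □¬p there: 1:F, 3:F, 6:T, 7:F. ✓
3: successors {1, 2, 4}; □¬p there: 1:F, 2:F, 4:F. ✗
4: successors {1, 2, 3, 6}; □¬p there: 1:F, 2:F, 3:F, 6:T. ✓
5: successors {3, 5, 6}; □¬p there: 3:F, 5:T, 6:T. ✓
6: successors {2, 3, 4, 5, 6}; □¬p there: 2:F, 3:F, 4:F, 5:T, 6:T. ✓
7: successors {1, 2, 3, 7}; □¬p there: 1:F, 2:F, 3:F, 7:F. ✗
That's 5 of 7 worlds, so 5/7.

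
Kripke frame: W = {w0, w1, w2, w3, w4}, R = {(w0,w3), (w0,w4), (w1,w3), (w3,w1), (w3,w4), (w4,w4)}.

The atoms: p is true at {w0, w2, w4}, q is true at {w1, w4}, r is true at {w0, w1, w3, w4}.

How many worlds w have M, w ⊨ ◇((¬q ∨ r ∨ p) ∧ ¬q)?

w0: successors {w3, w4}; (¬q ∨ r ∨ p) ∧ ¬q there: w3:T, w4:F. ✓
w1: successors {w3}; (¬q ∨ r ∨ p) ∧ ¬q there: w3:T. ✓
w2: no successors, so ◇((¬q ∨ r ∨ p) ∧ ¬q) fails. ✗
w3: successors {w1, w4}; (¬q ∨ r ∨ p) ∧ ¬q there: w1:F, w4:F. ✗
w4: successors {w4}; (¬q ∨ r ∨ p) ∧ ¬q there: w4:F. ✗
Satisfying worlds: {w0, w1}.

2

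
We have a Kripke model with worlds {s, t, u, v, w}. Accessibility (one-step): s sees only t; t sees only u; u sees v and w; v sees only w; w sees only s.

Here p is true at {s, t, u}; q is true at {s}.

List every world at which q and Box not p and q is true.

∅

s: q is T, Box not p and q is F. ✗
t: q is F, Box not p and q is F. ✗
u: q is F, Box not p and q is F. ✗
v: q is F, Box not p and q is F. ✗
w: q is F, Box not p and q is F. ✗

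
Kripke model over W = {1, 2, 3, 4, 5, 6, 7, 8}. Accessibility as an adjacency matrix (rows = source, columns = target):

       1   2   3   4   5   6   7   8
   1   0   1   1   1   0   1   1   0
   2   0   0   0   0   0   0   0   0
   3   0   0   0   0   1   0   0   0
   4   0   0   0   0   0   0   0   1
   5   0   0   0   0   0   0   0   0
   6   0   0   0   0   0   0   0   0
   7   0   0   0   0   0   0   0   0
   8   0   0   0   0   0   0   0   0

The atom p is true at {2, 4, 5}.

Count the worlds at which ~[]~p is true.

2

1: []~p is F. ✓
2: []~p is T. ✗
3: []~p is F. ✓
4: []~p is T. ✗
5: []~p is T. ✗
6: []~p is T. ✗
7: []~p is T. ✗
8: []~p is T. ✗
Satisfying worlds: {1, 3}.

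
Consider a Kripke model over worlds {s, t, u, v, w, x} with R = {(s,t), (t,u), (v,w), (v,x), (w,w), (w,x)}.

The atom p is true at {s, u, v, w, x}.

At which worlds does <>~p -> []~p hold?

{s, t, u, v, w, x}

s: <>~p is T, []~p is T. ✓
t: <>~p is F, []~p is F. ✓
u: <>~p is F, []~p is T. ✓
v: <>~p is F, []~p is F. ✓
w: <>~p is F, []~p is F. ✓
x: <>~p is F, []~p is T. ✓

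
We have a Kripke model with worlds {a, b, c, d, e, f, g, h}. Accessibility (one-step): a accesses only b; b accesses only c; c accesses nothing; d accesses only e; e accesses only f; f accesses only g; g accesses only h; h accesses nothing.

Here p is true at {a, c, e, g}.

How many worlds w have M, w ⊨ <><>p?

a: successors {b}; <>p there: b:T. ✓
b: successors {c}; <>p there: c:F. ✗
c: no successors, so <><>p fails. ✗
d: successors {e}; <>p there: e:F. ✗
e: successors {f}; <>p there: f:T. ✓
f: successors {g}; <>p there: g:F. ✗
g: successors {h}; <>p there: h:F. ✗
h: no successors, so <><>p fails. ✗
Satisfying worlds: {a, e}.

2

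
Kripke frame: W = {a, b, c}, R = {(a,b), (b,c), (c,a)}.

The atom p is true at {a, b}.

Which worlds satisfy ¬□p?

{b}

a: □p is T. ✗
b: □p is F. ✓
c: □p is T. ✗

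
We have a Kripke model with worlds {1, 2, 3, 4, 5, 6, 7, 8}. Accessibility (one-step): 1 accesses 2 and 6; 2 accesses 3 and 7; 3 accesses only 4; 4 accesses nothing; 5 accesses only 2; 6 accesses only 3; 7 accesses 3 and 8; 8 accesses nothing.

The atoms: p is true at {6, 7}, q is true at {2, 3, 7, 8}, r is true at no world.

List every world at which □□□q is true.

1: successors {2, 6}; □□q there: 2:F, 6:F. ✗
2: successors {3, 7}; □□q there: 3:T, 7:F. ✗
3: successors {4}; □□q there: 4:T. ✓
4: no successors, so □□□q holds vacuously. ✓
5: successors {2}; □□q there: 2:F. ✗
6: successors {3}; □□q there: 3:T. ✓
7: successors {3, 8}; □□q there: 3:T, 8:T. ✓
8: no successors, so □□□q holds vacuously. ✓

{3, 4, 6, 7, 8}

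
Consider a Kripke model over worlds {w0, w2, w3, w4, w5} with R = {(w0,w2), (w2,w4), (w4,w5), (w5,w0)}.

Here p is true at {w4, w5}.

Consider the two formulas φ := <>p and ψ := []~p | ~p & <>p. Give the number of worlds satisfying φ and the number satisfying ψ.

For <>p:
w0: successors {w2}; p there: w2:F. ✗
w2: successors {w4}; p there: w4:T. ✓
w3: no successors, so <>p fails. ✗
w4: successors {w5}; p there: w5:T. ✓
w5: successors {w0}; p there: w0:F. ✗
— 2 worlds.
For []~p | ~p & <>p:
w0: []~p is T, ~p & <>p is F. ✓
w2: []~p is F, ~p & <>p is T. ✓
w3: []~p is T, ~p & <>p is F. ✓
w4: []~p is F, ~p & <>p is F. ✗
w5: []~p is T, ~p & <>p is F. ✓
— 4 worlds.

2 and 4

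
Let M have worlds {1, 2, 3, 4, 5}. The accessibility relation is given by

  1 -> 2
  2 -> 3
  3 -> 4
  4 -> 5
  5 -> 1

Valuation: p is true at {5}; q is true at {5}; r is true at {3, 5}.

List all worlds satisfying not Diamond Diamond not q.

1: Diamond Diamond not q is T. ✗
2: Diamond Diamond not q is T. ✗
3: Diamond Diamond not q is F. ✓
4: Diamond Diamond not q is T. ✗
5: Diamond Diamond not q is T. ✗

{3}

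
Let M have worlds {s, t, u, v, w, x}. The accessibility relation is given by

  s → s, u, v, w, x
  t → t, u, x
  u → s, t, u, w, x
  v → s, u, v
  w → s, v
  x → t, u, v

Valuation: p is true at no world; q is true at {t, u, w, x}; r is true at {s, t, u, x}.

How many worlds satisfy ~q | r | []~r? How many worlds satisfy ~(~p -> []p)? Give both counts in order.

For ~q | r | []~r:
s: ~q | r is T, []~r is F. ✓
t: ~q | r is T, []~r is F. ✓
u: ~q | r is T, []~r is F. ✓
v: ~q | r is T, []~r is F. ✓
w: ~q | r is F, []~r is F. ✗
x: ~q | r is T, []~r is F. ✓
— 5 worlds.
For ~(~p -> []p):
s: ~p -> []p is F. ✓
t: ~p -> []p is F. ✓
u: ~p -> []p is F. ✓
v: ~p -> []p is F. ✓
w: ~p -> []p is F. ✓
x: ~p -> []p is F. ✓
— 6 worlds.

5 and 6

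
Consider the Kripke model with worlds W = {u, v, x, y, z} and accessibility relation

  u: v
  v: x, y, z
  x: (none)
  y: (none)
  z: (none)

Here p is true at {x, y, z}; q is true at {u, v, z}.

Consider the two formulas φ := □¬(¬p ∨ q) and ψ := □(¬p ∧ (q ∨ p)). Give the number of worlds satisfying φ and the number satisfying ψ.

3 and 4

For □¬(¬p ∨ q):
u: successors {v}; ¬(¬p ∨ q) there: v:F. ✗
v: successors {x, y, z}; ¬(¬p ∨ q) there: x:T, y:T, z:F. ✗
x: no successors, so □¬(¬p ∨ q) holds vacuously. ✓
y: no successors, so □¬(¬p ∨ q) holds vacuously. ✓
z: no successors, so □¬(¬p ∨ q) holds vacuously. ✓
— 3 worlds.
For □(¬p ∧ (q ∨ p)):
u: successors {v}; ¬p ∧ (q ∨ p) there: v:T. ✓
v: successors {x, y, z}; ¬p ∧ (q ∨ p) there: x:F, y:F, z:F. ✗
x: no successors, so □(¬p ∧ (q ∨ p)) holds vacuously. ✓
y: no successors, so □(¬p ∧ (q ∨ p)) holds vacuously. ✓
z: no successors, so □(¬p ∧ (q ∨ p)) holds vacuously. ✓
— 4 worlds.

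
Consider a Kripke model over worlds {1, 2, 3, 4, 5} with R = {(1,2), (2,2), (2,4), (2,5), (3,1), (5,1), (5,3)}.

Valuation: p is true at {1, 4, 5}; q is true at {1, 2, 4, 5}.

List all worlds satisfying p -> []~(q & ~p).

1: p is T, []~(q & ~p) is F. ✗
2: p is F, []~(q & ~p) is F. ✓
3: p is F, []~(q & ~p) is T. ✓
4: p is T, []~(q & ~p) is T. ✓
5: p is T, []~(q & ~p) is T. ✓

{2, 3, 4, 5}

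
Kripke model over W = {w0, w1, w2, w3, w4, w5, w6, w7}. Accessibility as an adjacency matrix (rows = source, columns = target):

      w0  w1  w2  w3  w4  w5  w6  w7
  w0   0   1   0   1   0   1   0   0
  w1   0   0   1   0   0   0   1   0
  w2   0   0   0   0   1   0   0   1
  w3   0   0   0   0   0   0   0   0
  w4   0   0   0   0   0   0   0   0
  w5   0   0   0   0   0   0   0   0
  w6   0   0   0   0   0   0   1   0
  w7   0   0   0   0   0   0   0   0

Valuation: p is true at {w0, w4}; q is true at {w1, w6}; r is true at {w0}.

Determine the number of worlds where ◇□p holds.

2

w0: successors {w1, w3, w5}; □p there: w1:F, w3:T, w5:T. ✓
w1: successors {w2, w6}; □p there: w2:F, w6:F. ✗
w2: successors {w4, w7}; □p there: w4:T, w7:T. ✓
w3: no successors, so ◇□p fails. ✗
w4: no successors, so ◇□p fails. ✗
w5: no successors, so ◇□p fails. ✗
w6: successors {w6}; □p there: w6:F. ✗
w7: no successors, so ◇□p fails. ✗
Satisfying worlds: {w0, w2}.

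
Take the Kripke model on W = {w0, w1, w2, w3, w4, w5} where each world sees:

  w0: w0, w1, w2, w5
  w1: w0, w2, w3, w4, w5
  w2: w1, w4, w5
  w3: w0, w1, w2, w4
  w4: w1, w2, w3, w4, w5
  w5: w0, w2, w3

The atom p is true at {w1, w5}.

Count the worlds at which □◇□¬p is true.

1

w0: successors {w0, w1, w2, w5}; ◇□¬p there: w0:T, w1:T, w2:T, w5:F. ✗
w1: successors {w0, w2, w3, w4, w5}; ◇□¬p there: w0:T, w2:T, w3:F, w4:T, w5:F. ✗
w2: successors {w1, w4, w5}; ◇□¬p there: w1:T, w4:T, w5:F. ✗
w3: successors {w0, w1, w2, w4}; ◇□¬p there: w0:T, w1:T, w2:T, w4:T. ✓
w4: successors {w1, w2, w3, w4, w5}; ◇□¬p there: w1:T, w2:T, w3:F, w4:T, w5:F. ✗
w5: successors {w0, w2, w3}; ◇□¬p there: w0:T, w2:T, w3:F. ✗
Satisfying worlds: {w3}.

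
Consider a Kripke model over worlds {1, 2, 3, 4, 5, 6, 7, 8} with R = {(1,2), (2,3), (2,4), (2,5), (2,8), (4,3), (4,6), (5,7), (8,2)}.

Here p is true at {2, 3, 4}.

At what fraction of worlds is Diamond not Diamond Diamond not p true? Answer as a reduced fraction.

3/8

1: successors {2}; not Diamond Diamond not p there: 2:F. ✗
2: successors {3, 4, 5, 8}; not Diamond Diamond not p there: 3:T, 4:T, 5:T, 8:F. ✓
3: no successors, so Diamond not Diamond Diamond not p fails. ✗
4: successors {3, 6}; not Diamond Diamond not p there: 3:T, 6:T. ✓
5: successors {7}; not Diamond Diamond not p there: 7:T. ✓
6: no successors, so Diamond not Diamond Diamond not p fails. ✗
7: no successors, so Diamond not Diamond Diamond not p fails. ✗
8: successors {2}; not Diamond Diamond not p there: 2:F. ✗
That's 3 of 8 worlds, so 3/8.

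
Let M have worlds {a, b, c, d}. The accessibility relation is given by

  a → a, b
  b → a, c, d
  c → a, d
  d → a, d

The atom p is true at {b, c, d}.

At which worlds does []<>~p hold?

a: successors {a, b}; <>~p there: a:T, b:T. ✓
b: successors {a, c, d}; <>~p there: a:T, c:T, d:T. ✓
c: successors {a, d}; <>~p there: a:T, d:T. ✓
d: successors {a, d}; <>~p there: a:T, d:T. ✓

{a, b, c, d}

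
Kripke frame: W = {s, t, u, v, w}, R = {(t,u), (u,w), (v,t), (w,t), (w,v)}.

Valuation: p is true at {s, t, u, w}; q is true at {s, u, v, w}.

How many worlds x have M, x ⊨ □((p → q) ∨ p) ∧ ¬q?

s: □((p → q) ∨ p) is T, ¬q is F. ✗
t: □((p → q) ∨ p) is T, ¬q is T. ✓
u: □((p → q) ∨ p) is T, ¬q is F. ✗
v: □((p → q) ∨ p) is T, ¬q is F. ✗
w: □((p → q) ∨ p) is T, ¬q is F. ✗
Satisfying worlds: {t}.

1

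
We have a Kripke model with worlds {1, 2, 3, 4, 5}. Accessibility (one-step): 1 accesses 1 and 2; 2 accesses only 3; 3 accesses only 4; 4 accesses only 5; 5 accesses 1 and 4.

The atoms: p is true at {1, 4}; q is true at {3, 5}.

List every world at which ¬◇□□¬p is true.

{1, 3, 4, 5}

1: ◇□□¬p is F. ✓
2: ◇□□¬p is T. ✗
3: ◇□□¬p is F. ✓
4: ◇□□¬p is F. ✓
5: ◇□□¬p is F. ✓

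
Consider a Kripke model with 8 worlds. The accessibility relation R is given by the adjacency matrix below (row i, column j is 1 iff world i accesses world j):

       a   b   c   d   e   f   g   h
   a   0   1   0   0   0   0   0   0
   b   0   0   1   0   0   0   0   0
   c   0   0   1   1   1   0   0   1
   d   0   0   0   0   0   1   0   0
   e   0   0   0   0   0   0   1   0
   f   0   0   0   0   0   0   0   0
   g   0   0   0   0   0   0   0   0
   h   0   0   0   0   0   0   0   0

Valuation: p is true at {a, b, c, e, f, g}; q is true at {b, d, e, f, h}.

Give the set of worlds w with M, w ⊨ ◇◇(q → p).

{a, b, c}

a: successors {b}; ◇(q → p) there: b:T. ✓
b: successors {c}; ◇(q → p) there: c:T. ✓
c: successors {c, d, e, h}; ◇(q → p) there: c:T, d:T, e:T, h:F. ✓
d: successors {f}; ◇(q → p) there: f:F. ✗
e: successors {g}; ◇(q → p) there: g:F. ✗
f: no successors, so ◇◇(q → p) fails. ✗
g: no successors, so ◇◇(q → p) fails. ✗
h: no successors, so ◇◇(q → p) fails. ✗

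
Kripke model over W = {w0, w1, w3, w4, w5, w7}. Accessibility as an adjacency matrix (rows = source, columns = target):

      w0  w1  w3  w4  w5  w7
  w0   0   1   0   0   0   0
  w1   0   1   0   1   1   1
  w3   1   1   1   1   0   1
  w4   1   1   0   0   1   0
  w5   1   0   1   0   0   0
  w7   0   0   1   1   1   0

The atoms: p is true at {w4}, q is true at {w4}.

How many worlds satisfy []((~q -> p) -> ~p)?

w0: successors {w1}; (~q -> p) -> ~p there: w1:T. ✓
w1: successors {w1, w4, w5, w7}; (~q -> p) -> ~p there: w1:T, w4:F, w5:T, w7:T. ✗
w3: successors {w0, w1, w3, w4, w7}; (~q -> p) -> ~p there: w0:T, w1:T, w3:T, w4:F, w7:T. ✗
w4: successors {w0, w1, w5}; (~q -> p) -> ~p there: w0:T, w1:T, w5:T. ✓
w5: successors {w0, w3}; (~q -> p) -> ~p there: w0:T, w3:T. ✓
w7: successors {w3, w4, w5}; (~q -> p) -> ~p there: w3:T, w4:F, w5:T. ✗
Satisfying worlds: {w0, w4, w5}.

3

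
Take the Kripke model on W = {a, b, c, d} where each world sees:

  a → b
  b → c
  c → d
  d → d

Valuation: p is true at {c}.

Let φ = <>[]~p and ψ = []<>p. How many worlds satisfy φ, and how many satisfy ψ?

3 and 1

For <>[]~p:
a: successors {b}; []~p there: b:F. ✗
b: successors {c}; []~p there: c:T. ✓
c: successors {d}; []~p there: d:T. ✓
d: successors {d}; []~p there: d:T. ✓
— 3 worlds.
For []<>p:
a: successors {b}; <>p there: b:T. ✓
b: successors {c}; <>p there: c:F. ✗
c: successors {d}; <>p there: d:F. ✗
d: successors {d}; <>p there: d:F. ✗
— 1 world.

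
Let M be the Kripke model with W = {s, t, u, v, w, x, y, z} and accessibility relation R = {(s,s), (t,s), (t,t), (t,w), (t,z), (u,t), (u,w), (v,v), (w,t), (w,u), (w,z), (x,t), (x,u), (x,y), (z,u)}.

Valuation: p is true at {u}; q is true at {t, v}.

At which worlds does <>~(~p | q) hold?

s: successors {s}; ~(~p | q) there: s:F. ✗
t: successors {s, t, w, z}; ~(~p | q) there: s:F, t:F, w:F, z:F. ✗
u: successors {t, w}; ~(~p | q) there: t:F, w:F. ✗
v: successors {v}; ~(~p | q) there: v:F. ✗
w: successors {t, u, z}; ~(~p | q) there: t:F, u:T, z:F. ✓
x: successors {t, u, y}; ~(~p | q) there: t:F, u:T, y:F. ✓
y: no successors, so <>~(~p | q) fails. ✗
z: successors {u}; ~(~p | q) there: u:T. ✓

{w, x, z}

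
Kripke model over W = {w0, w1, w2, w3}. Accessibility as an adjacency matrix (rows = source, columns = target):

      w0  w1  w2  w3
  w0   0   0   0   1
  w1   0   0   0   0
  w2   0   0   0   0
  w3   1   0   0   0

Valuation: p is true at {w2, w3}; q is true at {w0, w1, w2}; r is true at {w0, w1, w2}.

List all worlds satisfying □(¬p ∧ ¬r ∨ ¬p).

{w1, w2, w3}

w0: successors {w3}; ¬p ∧ ¬r ∨ ¬p there: w3:F. ✗
w1: no successors, so □(¬p ∧ ¬r ∨ ¬p) holds vacuously. ✓
w2: no successors, so □(¬p ∧ ¬r ∨ ¬p) holds vacuously. ✓
w3: successors {w0}; ¬p ∧ ¬r ∨ ¬p there: w0:T. ✓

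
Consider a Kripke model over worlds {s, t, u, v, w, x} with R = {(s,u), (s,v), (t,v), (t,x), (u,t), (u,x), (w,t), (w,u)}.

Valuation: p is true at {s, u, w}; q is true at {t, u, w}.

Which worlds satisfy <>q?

s: successors {u, v}; q there: u:T, v:F. ✓
t: successors {v, x}; q there: v:F, x:F. ✗
u: successors {t, x}; q there: t:T, x:F. ✓
v: no successors, so <>q fails. ✗
w: successors {t, u}; q there: t:T, u:T. ✓
x: no successors, so <>q fails. ✗

{s, u, w}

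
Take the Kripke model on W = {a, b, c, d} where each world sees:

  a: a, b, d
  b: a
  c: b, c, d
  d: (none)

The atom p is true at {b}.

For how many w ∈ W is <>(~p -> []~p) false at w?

a: successors {a, b, d}; ~p -> []~p there: a:F, b:T, d:T. ✓
b: successors {a}; ~p -> []~p there: a:F. ✗
c: successors {b, c, d}; ~p -> []~p there: b:T, c:F, d:T. ✓
d: no successors, so <>(~p -> []~p) fails. ✗
Satisfying worlds: {a, c}.
So <>(~p -> []~p) fails at the other 2 worlds.

2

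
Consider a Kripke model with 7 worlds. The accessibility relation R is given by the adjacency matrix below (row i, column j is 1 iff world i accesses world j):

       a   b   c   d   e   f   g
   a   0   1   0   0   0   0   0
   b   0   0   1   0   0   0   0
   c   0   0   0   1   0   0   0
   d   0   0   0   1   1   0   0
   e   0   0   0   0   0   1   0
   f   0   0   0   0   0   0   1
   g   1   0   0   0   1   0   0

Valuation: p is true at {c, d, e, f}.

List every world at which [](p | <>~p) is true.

{b, c, d, e, f, g}

a: successors {b}; p | <>~p there: b:F. ✗
b: successors {c}; p | <>~p there: c:T. ✓
c: successors {d}; p | <>~p there: d:T. ✓
d: successors {d, e}; p | <>~p there: d:T, e:T. ✓
e: successors {f}; p | <>~p there: f:T. ✓
f: successors {g}; p | <>~p there: g:T. ✓
g: successors {a, e}; p | <>~p there: a:T, e:T. ✓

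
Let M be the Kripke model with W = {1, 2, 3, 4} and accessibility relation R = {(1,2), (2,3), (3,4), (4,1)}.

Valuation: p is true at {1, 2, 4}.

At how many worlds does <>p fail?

1: successors {2}; p there: 2:T. ✓
2: successors {3}; p there: 3:F. ✗
3: successors {4}; p there: 4:T. ✓
4: successors {1}; p there: 1:T. ✓
Satisfying worlds: {1, 3, 4}.
So <>p fails at the other 1 world.

1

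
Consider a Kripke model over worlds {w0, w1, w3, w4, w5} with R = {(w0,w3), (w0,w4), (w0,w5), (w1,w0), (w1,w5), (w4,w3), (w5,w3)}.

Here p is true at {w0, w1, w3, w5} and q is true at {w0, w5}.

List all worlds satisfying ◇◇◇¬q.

w0: successors {w3, w4, w5}; ◇◇¬q there: w3:F, w4:F, w5:F. ✗
w1: successors {w0, w5}; ◇◇¬q there: w0:T, w5:F. ✓
w3: no successors, so ◇◇◇¬q fails. ✗
w4: successors {w3}; ◇◇¬q there: w3:F. ✗
w5: successors {w3}; ◇◇¬q there: w3:F. ✗

{w1}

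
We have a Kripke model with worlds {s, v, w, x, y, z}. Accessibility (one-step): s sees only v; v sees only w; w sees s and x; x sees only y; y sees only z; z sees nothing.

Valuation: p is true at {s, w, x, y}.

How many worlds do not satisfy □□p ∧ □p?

s: □□p is T, □p is F. ✗
v: □□p is T, □p is T. ✓
w: □□p is F, □p is T. ✗
x: □□p is F, □p is T. ✗
y: □□p is T, □p is F. ✗
z: □□p is T, □p is T. ✓
Satisfying worlds: {v, z}.
So □□p ∧ □p fails at the other 4 worlds.

4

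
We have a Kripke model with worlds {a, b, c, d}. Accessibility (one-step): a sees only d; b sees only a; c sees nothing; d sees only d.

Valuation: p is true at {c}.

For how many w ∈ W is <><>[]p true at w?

0

a: successors {d}; <>[]p there: d:F. ✗
b: successors {a}; <>[]p there: a:F. ✗
c: no successors, so <><>[]p fails. ✗
d: successors {d}; <>[]p there: d:F. ✗
Satisfying worlds: ∅.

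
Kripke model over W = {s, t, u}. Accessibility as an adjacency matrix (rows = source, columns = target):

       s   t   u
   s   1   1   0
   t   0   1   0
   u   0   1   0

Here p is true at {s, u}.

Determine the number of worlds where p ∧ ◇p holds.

1

s: p is T, ◇p is T. ✓
t: p is F, ◇p is F. ✗
u: p is T, ◇p is F. ✗
Satisfying worlds: {s}.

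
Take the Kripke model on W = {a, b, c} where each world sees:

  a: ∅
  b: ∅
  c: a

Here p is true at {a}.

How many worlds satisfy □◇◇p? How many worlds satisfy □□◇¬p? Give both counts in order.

For □◇◇p:
a: no successors, so □◇◇p holds vacuously. ✓
b: no successors, so □◇◇p holds vacuously. ✓
c: successors {a}; ◇◇p there: a:F. ✗
— 2 worlds.
For □□◇¬p:
a: no successors, so □□◇¬p holds vacuously. ✓
b: no successors, so □□◇¬p holds vacuously. ✓
c: successors {a}; □◇¬p there: a:T. ✓
— 3 worlds.

2 and 3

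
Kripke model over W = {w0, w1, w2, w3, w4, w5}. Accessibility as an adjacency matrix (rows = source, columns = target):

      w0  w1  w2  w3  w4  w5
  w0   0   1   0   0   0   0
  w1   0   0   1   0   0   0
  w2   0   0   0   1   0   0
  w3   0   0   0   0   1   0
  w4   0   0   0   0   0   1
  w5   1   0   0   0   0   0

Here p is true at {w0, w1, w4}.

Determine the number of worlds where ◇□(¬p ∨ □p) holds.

w0: successors {w1}; □(¬p ∨ □p) there: w1:T. ✓
w1: successors {w2}; □(¬p ∨ □p) there: w2:T. ✓
w2: successors {w3}; □(¬p ∨ □p) there: w3:F. ✗
w3: successors {w4}; □(¬p ∨ □p) there: w4:T. ✓
w4: successors {w5}; □(¬p ∨ □p) there: w5:T. ✓
w5: successors {w0}; □(¬p ∨ □p) there: w0:F. ✗
Satisfying worlds: {w0, w1, w3, w4}.

4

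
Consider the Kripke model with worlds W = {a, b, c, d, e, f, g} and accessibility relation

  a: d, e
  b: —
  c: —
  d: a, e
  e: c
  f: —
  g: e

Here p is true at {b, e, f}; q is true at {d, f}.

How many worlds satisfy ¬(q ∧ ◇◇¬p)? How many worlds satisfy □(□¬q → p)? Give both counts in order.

For ¬(q ∧ ◇◇¬p):
a: q ∧ ◇◇¬p is F. ✓
b: q ∧ ◇◇¬p is F. ✓
c: q ∧ ◇◇¬p is F. ✓
d: q ∧ ◇◇¬p is T. ✗
e: q ∧ ◇◇¬p is F. ✓
f: q ∧ ◇◇¬p is F. ✓
g: q ∧ ◇◇¬p is F. ✓
— 6 worlds.
For □(□¬q → p):
a: successors {d, e}; □¬q → p there: d:F, e:T. ✗
b: no successors, so □(□¬q → p) holds vacuously. ✓
c: no successors, so □(□¬q → p) holds vacuously. ✓
d: successors {a, e}; □¬q → p there: a:T, e:T. ✓
e: successors {c}; □¬q → p there: c:F. ✗
f: no successors, so □(□¬q → p) holds vacuously. ✓
g: successors {e}; □¬q → p there: e:T. ✓
— 5 worlds.

6 and 5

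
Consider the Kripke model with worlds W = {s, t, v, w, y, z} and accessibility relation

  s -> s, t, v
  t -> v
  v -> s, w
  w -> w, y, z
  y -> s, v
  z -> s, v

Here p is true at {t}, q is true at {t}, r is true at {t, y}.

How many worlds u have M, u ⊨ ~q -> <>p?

2

s: ~q is T, <>p is T. ✓
t: ~q is F, <>p is F. ✓
v: ~q is T, <>p is F. ✗
w: ~q is T, <>p is F. ✗
y: ~q is T, <>p is F. ✗
z: ~q is T, <>p is F. ✗
Satisfying worlds: {s, t}.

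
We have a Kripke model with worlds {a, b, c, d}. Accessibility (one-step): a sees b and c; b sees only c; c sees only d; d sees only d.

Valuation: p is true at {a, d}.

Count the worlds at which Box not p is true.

2

a: successors {b, c}; not p there: b:T, c:T. ✓
b: successors {c}; not p there: c:T. ✓
c: successors {d}; not p there: d:F. ✗
d: successors {d}; not p there: d:F. ✗
Satisfying worlds: {a, b}.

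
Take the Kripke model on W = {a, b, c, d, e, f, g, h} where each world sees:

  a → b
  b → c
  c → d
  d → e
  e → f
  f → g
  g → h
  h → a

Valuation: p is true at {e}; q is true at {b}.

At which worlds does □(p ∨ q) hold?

{a, d}

a: successors {b}; p ∨ q there: b:T. ✓
b: successors {c}; p ∨ q there: c:F. ✗
c: successors {d}; p ∨ q there: d:F. ✗
d: successors {e}; p ∨ q there: e:T. ✓
e: successors {f}; p ∨ q there: f:F. ✗
f: successors {g}; p ∨ q there: g:F. ✗
g: successors {h}; p ∨ q there: h:F. ✗
h: successors {a}; p ∨ q there: a:F. ✗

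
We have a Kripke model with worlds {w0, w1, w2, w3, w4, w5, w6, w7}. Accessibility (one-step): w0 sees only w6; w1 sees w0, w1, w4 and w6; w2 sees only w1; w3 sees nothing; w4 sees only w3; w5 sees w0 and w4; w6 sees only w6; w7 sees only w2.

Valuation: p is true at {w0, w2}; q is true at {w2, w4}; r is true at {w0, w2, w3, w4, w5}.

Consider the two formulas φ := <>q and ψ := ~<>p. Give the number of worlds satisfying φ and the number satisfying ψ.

3 and 5

For <>q:
w0: successors {w6}; q there: w6:F. ✗
w1: successors {w0, w1, w4, w6}; q there: w0:F, w1:F, w4:T, w6:F. ✓
w2: successors {w1}; q there: w1:F. ✗
w3: no successors, so <>q fails. ✗
w4: successors {w3}; q there: w3:F. ✗
w5: successors {w0, w4}; q there: w0:F, w4:T. ✓
w6: successors {w6}; q there: w6:F. ✗
w7: successors {w2}; q there: w2:T. ✓
— 3 worlds.
For ~<>p:
w0: <>p is F. ✓
w1: <>p is T. ✗
w2: <>p is F. ✓
w3: <>p is F. ✓
w4: <>p is F. ✓
w5: <>p is T. ✗
w6: <>p is F. ✓
w7: <>p is T. ✗
— 5 worlds.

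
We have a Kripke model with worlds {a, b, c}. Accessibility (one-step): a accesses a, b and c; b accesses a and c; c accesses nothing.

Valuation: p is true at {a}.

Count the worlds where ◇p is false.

1

a: successors {a, b, c}; p there: a:T, b:F, c:F. ✓
b: successors {a, c}; p there: a:T, c:F. ✓
c: no successors, so ◇p fails. ✗
Satisfying worlds: {a, b}.
So ◇p fails at the other 1 world.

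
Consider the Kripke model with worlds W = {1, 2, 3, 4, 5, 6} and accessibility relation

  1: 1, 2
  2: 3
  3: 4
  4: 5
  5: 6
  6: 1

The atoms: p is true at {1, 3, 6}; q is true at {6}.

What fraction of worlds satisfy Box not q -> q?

1: Box not q is T, q is F. ✗
2: Box not q is T, q is F. ✗
3: Box not q is T, q is F. ✗
4: Box not q is T, q is F. ✗
5: Box not q is F, q is F. ✓
6: Box not q is T, q is T. ✓
That's 2 of 6 worlds, so 2/6 = 1/3.

1/3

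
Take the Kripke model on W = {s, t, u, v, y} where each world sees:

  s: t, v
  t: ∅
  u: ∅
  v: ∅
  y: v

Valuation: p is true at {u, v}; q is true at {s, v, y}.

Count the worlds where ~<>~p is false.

s: <>~p is T. ✗
t: <>~p is F. ✓
u: <>~p is F. ✓
v: <>~p is F. ✓
y: <>~p is F. ✓
Satisfying worlds: {t, u, v, y}.
So ~<>~p fails at the other 1 world.

1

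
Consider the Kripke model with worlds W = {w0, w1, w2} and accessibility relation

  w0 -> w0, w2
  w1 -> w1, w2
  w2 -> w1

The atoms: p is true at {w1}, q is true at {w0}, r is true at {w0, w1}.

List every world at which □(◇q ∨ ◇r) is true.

{w0, w1, w2}

w0: successors {w0, w2}; ◇q ∨ ◇r there: w0:T, w2:T. ✓
w1: successors {w1, w2}; ◇q ∨ ◇r there: w1:T, w2:T. ✓
w2: successors {w1}; ◇q ∨ ◇r there: w1:T. ✓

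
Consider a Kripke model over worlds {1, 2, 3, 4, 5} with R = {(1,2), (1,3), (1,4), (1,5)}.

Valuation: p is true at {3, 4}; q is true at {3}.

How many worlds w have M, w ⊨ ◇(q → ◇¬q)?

1

1: successors {2, 3, 4, 5}; q → ◇¬q there: 2:T, 3:F, 4:T, 5:T. ✓
2: no successors, so ◇(q → ◇¬q) fails. ✗
3: no successors, so ◇(q → ◇¬q) fails. ✗
4: no successors, so ◇(q → ◇¬q) fails. ✗
5: no successors, so ◇(q → ◇¬q) fails. ✗
Satisfying worlds: {1}.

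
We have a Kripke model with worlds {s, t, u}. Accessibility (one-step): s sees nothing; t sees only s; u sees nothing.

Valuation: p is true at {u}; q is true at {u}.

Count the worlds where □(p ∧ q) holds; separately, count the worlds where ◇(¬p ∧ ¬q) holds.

2 and 1

For □(p ∧ q):
s: no successors, so □(p ∧ q) holds vacuously. ✓
t: successors {s}; p ∧ q there: s:F. ✗
u: no successors, so □(p ∧ q) holds vacuously. ✓
— 2 worlds.
For ◇(¬p ∧ ¬q):
s: no successors, so ◇(¬p ∧ ¬q) fails. ✗
t: successors {s}; ¬p ∧ ¬q there: s:T. ✓
u: no successors, so ◇(¬p ∧ ¬q) fails. ✗
— 1 world.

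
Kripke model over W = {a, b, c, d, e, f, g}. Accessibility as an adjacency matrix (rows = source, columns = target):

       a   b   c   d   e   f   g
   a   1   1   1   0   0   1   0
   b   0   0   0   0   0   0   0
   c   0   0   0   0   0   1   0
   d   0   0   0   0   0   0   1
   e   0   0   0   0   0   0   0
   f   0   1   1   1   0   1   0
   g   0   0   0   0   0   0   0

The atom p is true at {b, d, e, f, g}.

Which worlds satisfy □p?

{b, c, d, e, g}

a: successors {a, b, c, f}; p there: a:F, b:T, c:F, f:T. ✗
b: no successors, so □p holds vacuously. ✓
c: successors {f}; p there: f:T. ✓
d: successors {g}; p there: g:T. ✓
e: no successors, so □p holds vacuously. ✓
f: successors {b, c, d, f}; p there: b:T, c:F, d:T, f:T. ✗
g: no successors, so □p holds vacuously. ✓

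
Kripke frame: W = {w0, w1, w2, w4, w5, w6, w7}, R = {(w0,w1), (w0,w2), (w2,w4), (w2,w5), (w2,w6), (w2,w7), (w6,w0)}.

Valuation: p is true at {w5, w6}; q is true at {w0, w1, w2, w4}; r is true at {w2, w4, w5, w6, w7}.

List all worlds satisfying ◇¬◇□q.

{w0, w2}

w0: successors {w1, w2}; ¬◇□q there: w1:T, w2:F. ✓
w1: no successors, so ◇¬◇□q fails. ✗
w2: successors {w4, w5, w6, w7}; ¬◇□q there: w4:T, w5:T, w6:F, w7:T. ✓
w4: no successors, so ◇¬◇□q fails. ✗
w5: no successors, so ◇¬◇□q fails. ✗
w6: successors {w0}; ¬◇□q there: w0:F. ✗
w7: no successors, so ◇¬◇□q fails. ✗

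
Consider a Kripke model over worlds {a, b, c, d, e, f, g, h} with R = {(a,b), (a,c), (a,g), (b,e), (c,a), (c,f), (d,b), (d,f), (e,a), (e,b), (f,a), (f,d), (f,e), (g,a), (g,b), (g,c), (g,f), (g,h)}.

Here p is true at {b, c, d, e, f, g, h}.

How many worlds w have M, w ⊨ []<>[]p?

a: successors {b, c, g}; <>[]p there: b:F, c:T, g:T. ✗
b: successors {e}; <>[]p there: e:T. ✓
c: successors {a, f}; <>[]p there: a:T, f:T. ✓
d: successors {b, f}; <>[]p there: b:F, f:T. ✗
e: successors {a, b}; <>[]p there: a:T, b:F. ✗
f: successors {a, d, e}; <>[]p there: a:T, d:T, e:T. ✓
g: successors {a, b, c, f, h}; <>[]p there: a:T, b:F, c:T, f:T, h:F. ✗
h: no successors, so []<>[]p holds vacuously. ✓
Satisfying worlds: {b, c, f, h}.

4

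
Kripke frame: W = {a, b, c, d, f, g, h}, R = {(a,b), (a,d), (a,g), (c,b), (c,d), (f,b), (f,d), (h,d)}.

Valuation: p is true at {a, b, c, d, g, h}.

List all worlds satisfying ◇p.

a: successors {b, d, g}; p there: b:T, d:T, g:T. ✓
b: no successors, so ◇p fails. ✗
c: successors {b, d}; p there: b:T, d:T. ✓
d: no successors, so ◇p fails. ✗
f: successors {b, d}; p there: b:T, d:T. ✓
g: no successors, so ◇p fails. ✗
h: successors {d}; p there: d:T. ✓

{a, c, f, h}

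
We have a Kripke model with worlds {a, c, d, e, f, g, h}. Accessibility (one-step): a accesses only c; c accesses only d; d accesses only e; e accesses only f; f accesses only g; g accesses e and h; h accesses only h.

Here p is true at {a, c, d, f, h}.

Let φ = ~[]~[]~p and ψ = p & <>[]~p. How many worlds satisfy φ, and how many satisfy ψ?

2 and 1

For ~[]~[]~p:
a: []~[]~p is T. ✗
c: []~[]~p is F. ✓
d: []~[]~p is T. ✗
e: []~[]~p is F. ✓
f: []~[]~p is T. ✗
g: []~[]~p is T. ✗
h: []~[]~p is T. ✗
— 2 worlds.
For p & <>[]~p:
a: p is T, <>[]~p is F. ✗
c: p is T, <>[]~p is T. ✓
d: p is T, <>[]~p is F. ✗
e: p is F, <>[]~p is T. ✗
f: p is T, <>[]~p is F. ✗
g: p is F, <>[]~p is F. ✗
h: p is T, <>[]~p is F. ✗
— 1 world.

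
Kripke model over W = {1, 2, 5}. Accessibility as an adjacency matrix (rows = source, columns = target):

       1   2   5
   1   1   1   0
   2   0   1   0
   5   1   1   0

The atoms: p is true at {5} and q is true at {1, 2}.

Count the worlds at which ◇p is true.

1: successors {1, 2}; p there: 1:F, 2:F. ✗
2: successors {2}; p there: 2:F. ✗
5: successors {1, 2}; p there: 1:F, 2:F. ✗
Satisfying worlds: ∅.

0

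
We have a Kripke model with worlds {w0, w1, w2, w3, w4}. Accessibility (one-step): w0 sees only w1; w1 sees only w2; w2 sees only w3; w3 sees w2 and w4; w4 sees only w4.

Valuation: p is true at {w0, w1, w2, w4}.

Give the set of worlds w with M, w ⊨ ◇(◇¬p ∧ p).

{w1, w3}

w0: successors {w1}; ◇¬p ∧ p there: w1:F. ✗
w1: successors {w2}; ◇¬p ∧ p there: w2:T. ✓
w2: successors {w3}; ◇¬p ∧ p there: w3:F. ✗
w3: successors {w2, w4}; ◇¬p ∧ p there: w2:T, w4:F. ✓
w4: successors {w4}; ◇¬p ∧ p there: w4:F. ✗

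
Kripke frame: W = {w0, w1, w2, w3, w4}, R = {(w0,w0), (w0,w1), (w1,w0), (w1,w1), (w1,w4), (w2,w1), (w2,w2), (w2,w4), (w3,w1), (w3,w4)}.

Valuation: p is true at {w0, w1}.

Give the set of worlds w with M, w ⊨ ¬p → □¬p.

w0: ¬p is F, □¬p is F. ✓
w1: ¬p is F, □¬p is F. ✓
w2: ¬p is T, □¬p is F. ✗
w3: ¬p is T, □¬p is F. ✗
w4: ¬p is T, □¬p is T. ✓

{w0, w1, w4}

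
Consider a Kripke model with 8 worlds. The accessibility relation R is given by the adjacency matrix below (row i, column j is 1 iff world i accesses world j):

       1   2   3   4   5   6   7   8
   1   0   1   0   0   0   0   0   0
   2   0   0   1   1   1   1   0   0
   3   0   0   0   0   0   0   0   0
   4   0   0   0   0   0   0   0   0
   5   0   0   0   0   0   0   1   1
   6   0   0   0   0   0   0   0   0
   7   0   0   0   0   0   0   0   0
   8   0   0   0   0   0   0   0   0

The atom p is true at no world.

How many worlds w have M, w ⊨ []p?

5

1: successors {2}; p there: 2:F. ✗
2: successors {3, 4, 5, 6}; p there: 3:F, 4:F, 5:F, 6:F. ✗
3: no successors, so []p holds vacuously. ✓
4: no successors, so []p holds vacuously. ✓
5: successors {7, 8}; p there: 7:F, 8:F. ✗
6: no successors, so []p holds vacuously. ✓
7: no successors, so []p holds vacuously. ✓
8: no successors, so []p holds vacuously. ✓
Satisfying worlds: {3, 4, 6, 7, 8}.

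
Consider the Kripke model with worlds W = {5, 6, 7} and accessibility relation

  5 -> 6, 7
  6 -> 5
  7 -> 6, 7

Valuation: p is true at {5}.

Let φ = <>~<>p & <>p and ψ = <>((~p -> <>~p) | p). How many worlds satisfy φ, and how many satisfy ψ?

1 and 3

For <>~<>p & <>p:
5: <>~<>p is T, <>p is F. ✗
6: <>~<>p is T, <>p is T. ✓
7: <>~<>p is T, <>p is F. ✗
— 1 world.
For <>((~p -> <>~p) | p):
5: successors {6, 7}; (~p -> <>~p) | p there: 6:F, 7:T. ✓
6: successors {5}; (~p -> <>~p) | p there: 5:T. ✓
7: successors {6, 7}; (~p -> <>~p) | p there: 6:F, 7:T. ✓
— 3 worlds.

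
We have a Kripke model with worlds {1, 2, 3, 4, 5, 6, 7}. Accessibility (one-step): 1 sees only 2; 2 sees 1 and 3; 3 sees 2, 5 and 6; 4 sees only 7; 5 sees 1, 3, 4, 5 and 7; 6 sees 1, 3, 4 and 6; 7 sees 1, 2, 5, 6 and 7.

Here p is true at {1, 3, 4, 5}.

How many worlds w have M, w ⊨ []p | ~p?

3

1: []p is F, ~p is F. ✗
2: []p is T, ~p is T. ✓
3: []p is F, ~p is F. ✗
4: []p is F, ~p is F. ✗
5: []p is F, ~p is F. ✗
6: []p is F, ~p is T. ✓
7: []p is F, ~p is T. ✓
Satisfying worlds: {2, 6, 7}.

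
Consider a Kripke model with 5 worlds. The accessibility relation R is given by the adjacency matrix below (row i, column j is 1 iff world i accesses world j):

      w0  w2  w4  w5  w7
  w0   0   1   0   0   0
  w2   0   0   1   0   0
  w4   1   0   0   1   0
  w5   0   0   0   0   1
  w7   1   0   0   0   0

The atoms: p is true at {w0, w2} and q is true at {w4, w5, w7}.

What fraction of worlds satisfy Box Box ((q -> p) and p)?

w0: successors {w2}; Box ((q -> p) and p) there: w2:F. ✗
w2: successors {w4}; Box ((q -> p) and p) there: w4:F. ✗
w4: successors {w0, w5}; Box ((q -> p) and p) there: w0:T, w5:F. ✗
w5: successors {w7}; Box ((q -> p) and p) there: w7:T. ✓
w7: successors {w0}; Box ((q -> p) and p) there: w0:T. ✓
That's 2 of 5 worlds, so 2/5.

2/5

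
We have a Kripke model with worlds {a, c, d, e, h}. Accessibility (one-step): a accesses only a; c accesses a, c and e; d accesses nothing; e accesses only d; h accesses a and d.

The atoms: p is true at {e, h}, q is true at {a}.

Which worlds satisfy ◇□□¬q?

a: successors {a}; □□¬q there: a:F. ✗
c: successors {a, c, e}; □□¬q there: a:F, c:F, e:T. ✓
d: no successors, so ◇□□¬q fails. ✗
e: successors {d}; □□¬q there: d:T. ✓
h: successors {a, d}; □□¬q there: a:F, d:T. ✓

{c, e, h}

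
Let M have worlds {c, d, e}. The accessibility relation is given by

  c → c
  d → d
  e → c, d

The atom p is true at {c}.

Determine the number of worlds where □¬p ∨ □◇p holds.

2

c: □¬p is F, □◇p is T. ✓
d: □¬p is T, □◇p is F. ✓
e: □¬p is F, □◇p is F. ✗
Satisfying worlds: {c, d}.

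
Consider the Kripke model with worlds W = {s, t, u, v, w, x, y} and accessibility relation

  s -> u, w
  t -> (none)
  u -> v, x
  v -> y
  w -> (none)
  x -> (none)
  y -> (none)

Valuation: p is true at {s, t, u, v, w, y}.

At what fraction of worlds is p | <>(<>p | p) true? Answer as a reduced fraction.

s: p is T, <>(<>p | p) is T. ✓
t: p is T, <>(<>p | p) is F. ✓
u: p is T, <>(<>p | p) is T. ✓
v: p is T, <>(<>p | p) is T. ✓
w: p is T, <>(<>p | p) is F. ✓
x: p is F, <>(<>p | p) is F. ✗
y: p is T, <>(<>p | p) is F. ✓
That's 6 of 7 worlds, so 6/7.

6/7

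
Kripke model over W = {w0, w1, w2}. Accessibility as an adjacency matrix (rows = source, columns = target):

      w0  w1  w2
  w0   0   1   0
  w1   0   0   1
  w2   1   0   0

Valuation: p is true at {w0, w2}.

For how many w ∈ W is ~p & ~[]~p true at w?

w0: ~p is F, ~[]~p is F. ✗
w1: ~p is T, ~[]~p is T. ✓
w2: ~p is F, ~[]~p is T. ✗
Satisfying worlds: {w1}.

1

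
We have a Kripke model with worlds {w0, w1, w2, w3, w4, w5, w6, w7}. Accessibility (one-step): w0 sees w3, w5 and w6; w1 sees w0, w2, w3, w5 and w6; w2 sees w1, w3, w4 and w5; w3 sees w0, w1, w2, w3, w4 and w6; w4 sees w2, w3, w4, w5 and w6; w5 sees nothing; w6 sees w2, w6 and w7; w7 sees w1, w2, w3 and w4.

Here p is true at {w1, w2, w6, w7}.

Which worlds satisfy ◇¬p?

{w0, w1, w2, w3, w4, w7}

w0: successors {w3, w5, w6}; ¬p there: w3:T, w5:T, w6:F. ✓
w1: successors {w0, w2, w3, w5, w6}; ¬p there: w0:T, w2:F, w3:T, w5:T, w6:F. ✓
w2: successors {w1, w3, w4, w5}; ¬p there: w1:F, w3:T, w4:T, w5:T. ✓
w3: successors {w0, w1, w2, w3, w4, w6}; ¬p there: w0:T, w1:F, w2:F, w3:T, w4:T, w6:F. ✓
w4: successors {w2, w3, w4, w5, w6}; ¬p there: w2:F, w3:T, w4:T, w5:T, w6:F. ✓
w5: no successors, so ◇¬p fails. ✗
w6: successors {w2, w6, w7}; ¬p there: w2:F, w6:F, w7:F. ✗
w7: successors {w1, w2, w3, w4}; ¬p there: w1:F, w2:F, w3:T, w4:T. ✓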